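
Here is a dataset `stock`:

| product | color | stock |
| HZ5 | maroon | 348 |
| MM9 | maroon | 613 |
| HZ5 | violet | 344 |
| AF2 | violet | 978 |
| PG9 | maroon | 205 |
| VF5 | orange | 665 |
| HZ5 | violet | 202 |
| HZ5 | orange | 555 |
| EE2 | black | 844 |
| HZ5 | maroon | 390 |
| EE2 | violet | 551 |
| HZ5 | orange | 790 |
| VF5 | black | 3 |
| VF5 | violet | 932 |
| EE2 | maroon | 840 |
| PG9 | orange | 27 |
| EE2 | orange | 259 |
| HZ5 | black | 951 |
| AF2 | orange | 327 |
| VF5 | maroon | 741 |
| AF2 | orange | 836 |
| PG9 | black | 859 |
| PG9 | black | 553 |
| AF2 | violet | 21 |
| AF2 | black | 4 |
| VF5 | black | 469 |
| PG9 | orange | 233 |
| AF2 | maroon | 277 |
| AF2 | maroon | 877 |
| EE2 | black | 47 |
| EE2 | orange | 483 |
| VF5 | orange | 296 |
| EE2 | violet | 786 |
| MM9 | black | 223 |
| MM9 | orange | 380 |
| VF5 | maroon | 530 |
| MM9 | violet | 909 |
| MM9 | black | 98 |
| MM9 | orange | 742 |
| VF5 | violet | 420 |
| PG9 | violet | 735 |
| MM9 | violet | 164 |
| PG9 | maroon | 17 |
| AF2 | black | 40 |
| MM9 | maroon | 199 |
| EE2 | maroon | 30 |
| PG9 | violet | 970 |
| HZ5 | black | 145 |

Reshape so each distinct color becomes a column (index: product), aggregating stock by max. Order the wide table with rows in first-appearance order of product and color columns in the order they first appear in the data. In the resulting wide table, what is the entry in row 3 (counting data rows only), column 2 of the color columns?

978

With rows in first-appearance order of product, row 3 is product=AF2. color columns in first-appearance order: maroon, violet, orange, black; column 2 is violet.
Long rows with product=AF2, color=violet: max(978, 21) = 978.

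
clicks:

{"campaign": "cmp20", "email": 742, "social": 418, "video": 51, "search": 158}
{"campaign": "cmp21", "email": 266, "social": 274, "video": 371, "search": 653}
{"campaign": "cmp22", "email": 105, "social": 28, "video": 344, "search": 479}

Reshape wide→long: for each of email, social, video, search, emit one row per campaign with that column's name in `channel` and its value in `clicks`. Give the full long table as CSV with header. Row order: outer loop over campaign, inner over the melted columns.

campaign,channel,clicks
cmp20,email,742
cmp20,social,418
cmp20,video,51
cmp20,search,158
cmp21,email,266
cmp21,social,274
cmp21,video,371
cmp21,search,653
cmp22,email,105
cmp22,social,28
cmp22,video,344
cmp22,search,479

Each (campaign, column) pair becomes one row: 3 × 4 = 12 rows.
For example, (cmp20, email) → clicks=742.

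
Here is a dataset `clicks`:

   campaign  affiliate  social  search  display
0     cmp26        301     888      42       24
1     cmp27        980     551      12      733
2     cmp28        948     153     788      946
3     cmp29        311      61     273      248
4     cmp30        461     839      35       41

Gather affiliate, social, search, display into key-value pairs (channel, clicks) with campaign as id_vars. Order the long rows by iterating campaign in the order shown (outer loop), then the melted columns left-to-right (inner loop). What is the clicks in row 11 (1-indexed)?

20 rows total (5 × 4). Row 11: index ⌊(11-1)/4⌋ = 2 into campaign → cmp28; (11-1) mod 4 = 2 into the melted columns → search.
So row 11 is (cmp28, search, 788); clicks = 788.

788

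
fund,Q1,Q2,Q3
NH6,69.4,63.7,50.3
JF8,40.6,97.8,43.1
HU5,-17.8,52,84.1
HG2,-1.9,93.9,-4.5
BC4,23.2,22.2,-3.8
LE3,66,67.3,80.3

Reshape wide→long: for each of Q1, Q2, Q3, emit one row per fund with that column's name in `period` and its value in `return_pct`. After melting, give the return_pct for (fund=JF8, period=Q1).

40.6

Unpivoting turns each (fund, wide-column) pair into one long row.
The wide cell at row JF8, column Q1 holds 40.6, so the long row (JF8, Q1) has return_pct=40.6.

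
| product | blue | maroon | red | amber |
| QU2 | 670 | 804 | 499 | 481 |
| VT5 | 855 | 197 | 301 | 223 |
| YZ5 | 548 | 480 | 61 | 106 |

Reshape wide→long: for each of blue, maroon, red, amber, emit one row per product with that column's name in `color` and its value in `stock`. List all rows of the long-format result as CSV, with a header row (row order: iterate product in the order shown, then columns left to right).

product,color,stock
QU2,blue,670
QU2,maroon,804
QU2,red,499
QU2,amber,481
VT5,blue,855
VT5,maroon,197
VT5,red,301
VT5,amber,223
YZ5,blue,548
YZ5,maroon,480
YZ5,red,61
YZ5,amber,106

Each (product, column) pair becomes one row: 3 × 4 = 12 rows.
For example, (QU2, blue) → stock=670.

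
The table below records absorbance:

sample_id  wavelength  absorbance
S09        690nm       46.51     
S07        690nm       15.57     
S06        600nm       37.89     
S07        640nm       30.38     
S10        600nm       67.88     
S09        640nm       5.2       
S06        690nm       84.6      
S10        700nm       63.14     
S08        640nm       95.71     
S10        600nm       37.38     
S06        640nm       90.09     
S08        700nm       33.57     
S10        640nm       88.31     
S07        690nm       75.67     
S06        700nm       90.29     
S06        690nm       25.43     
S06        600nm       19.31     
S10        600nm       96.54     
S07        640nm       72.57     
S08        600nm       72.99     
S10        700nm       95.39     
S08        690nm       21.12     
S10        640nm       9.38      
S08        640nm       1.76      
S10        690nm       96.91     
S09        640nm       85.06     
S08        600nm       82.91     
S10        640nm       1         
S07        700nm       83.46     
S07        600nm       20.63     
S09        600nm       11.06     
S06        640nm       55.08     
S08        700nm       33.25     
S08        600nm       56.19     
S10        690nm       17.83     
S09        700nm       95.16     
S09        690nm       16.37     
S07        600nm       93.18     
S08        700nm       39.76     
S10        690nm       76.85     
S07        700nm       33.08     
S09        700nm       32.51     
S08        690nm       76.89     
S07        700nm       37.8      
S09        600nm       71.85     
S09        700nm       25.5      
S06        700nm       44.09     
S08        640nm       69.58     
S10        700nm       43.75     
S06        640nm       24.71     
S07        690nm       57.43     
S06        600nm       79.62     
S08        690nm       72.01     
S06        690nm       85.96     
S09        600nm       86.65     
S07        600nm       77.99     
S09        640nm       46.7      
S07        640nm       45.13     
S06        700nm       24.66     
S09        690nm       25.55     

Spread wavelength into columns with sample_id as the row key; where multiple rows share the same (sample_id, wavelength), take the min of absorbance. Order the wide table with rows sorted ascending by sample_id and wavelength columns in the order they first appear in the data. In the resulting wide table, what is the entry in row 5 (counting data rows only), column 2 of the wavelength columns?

With rows sorted ascending by sample_id, row 5 is sample_id=S10. wavelength columns in first-appearance order: 690nm, 600nm, 640nm, 700nm; column 2 is 600nm.
Long rows with sample_id=S10, wavelength=600nm: min(67.88, 37.38, 96.54) = 37.38.

37.38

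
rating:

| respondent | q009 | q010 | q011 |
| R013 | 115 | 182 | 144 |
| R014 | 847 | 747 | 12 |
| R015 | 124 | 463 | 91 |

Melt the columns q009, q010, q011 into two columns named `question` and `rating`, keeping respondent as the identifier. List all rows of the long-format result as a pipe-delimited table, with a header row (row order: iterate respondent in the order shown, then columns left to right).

Each (respondent, column) pair becomes one row: 3 × 3 = 9 rows.
For example, (R013, q009) → rating=115.

| respondent | question | rating |
| R013 | q009 | 115 |
| R013 | q010 | 182 |
| R013 | q011 | 144 |
| R014 | q009 | 847 |
| R014 | q010 | 747 |
| R014 | q011 | 12 |
| R015 | q009 | 124 |
| R015 | q010 | 463 |
| R015 | q011 | 91 |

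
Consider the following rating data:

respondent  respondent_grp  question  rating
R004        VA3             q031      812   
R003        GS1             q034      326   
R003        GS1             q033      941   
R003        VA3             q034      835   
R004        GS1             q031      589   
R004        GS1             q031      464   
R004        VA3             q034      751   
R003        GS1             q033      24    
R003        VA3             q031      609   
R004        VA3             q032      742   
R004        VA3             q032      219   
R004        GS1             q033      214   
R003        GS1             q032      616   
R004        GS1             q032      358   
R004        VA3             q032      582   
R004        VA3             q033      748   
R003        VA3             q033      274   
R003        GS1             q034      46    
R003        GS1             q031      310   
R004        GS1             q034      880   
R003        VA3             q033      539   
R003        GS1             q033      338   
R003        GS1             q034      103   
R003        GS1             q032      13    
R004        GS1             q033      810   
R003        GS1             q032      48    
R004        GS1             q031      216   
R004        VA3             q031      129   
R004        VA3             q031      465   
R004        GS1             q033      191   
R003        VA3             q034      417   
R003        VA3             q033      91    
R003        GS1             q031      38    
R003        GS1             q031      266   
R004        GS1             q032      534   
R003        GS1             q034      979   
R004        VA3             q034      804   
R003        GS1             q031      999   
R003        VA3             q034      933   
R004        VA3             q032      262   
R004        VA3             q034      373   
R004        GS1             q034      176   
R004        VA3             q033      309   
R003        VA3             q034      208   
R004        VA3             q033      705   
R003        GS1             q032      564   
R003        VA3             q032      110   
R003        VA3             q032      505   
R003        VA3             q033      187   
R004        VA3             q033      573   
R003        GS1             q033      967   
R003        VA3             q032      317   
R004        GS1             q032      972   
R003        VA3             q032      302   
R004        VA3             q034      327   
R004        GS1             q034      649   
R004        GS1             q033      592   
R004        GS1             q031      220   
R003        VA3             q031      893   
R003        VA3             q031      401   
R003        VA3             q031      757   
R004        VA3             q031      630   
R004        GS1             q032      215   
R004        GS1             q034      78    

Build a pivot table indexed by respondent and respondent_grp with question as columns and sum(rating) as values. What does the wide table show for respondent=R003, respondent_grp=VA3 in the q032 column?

Rows with respondent=R003, respondent_grp=VA3 and question=q032: rating values are 110, 505, 317, 302.
110 + 505 + 317 + 302 = 1234.

1234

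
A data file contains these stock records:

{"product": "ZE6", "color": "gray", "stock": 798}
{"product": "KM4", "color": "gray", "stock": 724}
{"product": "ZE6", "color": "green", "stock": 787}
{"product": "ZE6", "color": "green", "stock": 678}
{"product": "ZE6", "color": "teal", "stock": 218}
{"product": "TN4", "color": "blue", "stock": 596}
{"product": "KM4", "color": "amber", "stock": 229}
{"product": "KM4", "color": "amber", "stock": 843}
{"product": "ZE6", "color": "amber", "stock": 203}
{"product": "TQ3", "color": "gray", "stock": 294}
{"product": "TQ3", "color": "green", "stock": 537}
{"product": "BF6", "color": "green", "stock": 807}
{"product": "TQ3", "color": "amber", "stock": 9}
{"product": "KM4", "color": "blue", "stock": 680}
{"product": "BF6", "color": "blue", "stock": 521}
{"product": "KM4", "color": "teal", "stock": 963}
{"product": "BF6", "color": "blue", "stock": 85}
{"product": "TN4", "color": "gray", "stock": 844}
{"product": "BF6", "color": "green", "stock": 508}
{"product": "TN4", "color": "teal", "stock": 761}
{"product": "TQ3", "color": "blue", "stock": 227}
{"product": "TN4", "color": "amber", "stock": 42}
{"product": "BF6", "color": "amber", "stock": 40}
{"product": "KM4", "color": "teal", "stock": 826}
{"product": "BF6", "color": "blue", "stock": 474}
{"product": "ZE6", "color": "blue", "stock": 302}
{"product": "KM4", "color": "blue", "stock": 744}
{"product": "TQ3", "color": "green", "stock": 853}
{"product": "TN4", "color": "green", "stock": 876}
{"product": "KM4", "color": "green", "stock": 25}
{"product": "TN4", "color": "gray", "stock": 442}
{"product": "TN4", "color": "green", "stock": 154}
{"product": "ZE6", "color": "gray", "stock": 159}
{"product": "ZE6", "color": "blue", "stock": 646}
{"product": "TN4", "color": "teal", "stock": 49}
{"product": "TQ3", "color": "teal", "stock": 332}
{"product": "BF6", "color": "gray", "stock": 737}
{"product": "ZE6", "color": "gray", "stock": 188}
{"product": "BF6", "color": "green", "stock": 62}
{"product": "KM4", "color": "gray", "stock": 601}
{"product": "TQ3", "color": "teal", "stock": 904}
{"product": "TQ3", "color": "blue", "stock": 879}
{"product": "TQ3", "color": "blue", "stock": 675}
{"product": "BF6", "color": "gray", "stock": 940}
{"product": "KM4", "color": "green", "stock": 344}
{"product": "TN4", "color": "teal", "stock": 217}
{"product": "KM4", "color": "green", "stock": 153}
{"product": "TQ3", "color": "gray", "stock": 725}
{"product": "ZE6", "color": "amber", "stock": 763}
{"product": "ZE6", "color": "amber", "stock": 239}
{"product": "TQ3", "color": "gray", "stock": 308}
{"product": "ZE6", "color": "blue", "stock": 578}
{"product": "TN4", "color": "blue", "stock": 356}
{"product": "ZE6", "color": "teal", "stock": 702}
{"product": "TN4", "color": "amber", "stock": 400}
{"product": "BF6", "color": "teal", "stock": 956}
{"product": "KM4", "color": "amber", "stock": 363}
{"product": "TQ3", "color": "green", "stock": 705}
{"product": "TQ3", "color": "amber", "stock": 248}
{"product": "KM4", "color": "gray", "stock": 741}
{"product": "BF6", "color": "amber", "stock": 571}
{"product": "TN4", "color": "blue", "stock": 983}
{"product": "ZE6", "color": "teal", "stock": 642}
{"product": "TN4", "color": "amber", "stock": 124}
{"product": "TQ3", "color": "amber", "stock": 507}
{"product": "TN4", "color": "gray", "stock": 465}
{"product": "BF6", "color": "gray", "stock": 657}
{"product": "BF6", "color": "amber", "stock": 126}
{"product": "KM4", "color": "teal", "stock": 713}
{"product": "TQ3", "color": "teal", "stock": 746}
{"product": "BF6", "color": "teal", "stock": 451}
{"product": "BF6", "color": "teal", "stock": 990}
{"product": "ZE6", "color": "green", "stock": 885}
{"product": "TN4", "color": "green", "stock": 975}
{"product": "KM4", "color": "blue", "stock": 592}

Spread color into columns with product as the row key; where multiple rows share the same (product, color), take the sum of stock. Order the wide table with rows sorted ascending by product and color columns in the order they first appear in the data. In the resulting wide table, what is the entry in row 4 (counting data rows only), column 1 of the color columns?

With rows sorted ascending by product, row 4 is product=TQ3. color columns in first-appearance order: gray, green, teal, blue, amber; column 1 is gray.
Long rows with product=TQ3, color=gray: 294 + 725 + 308 = 1327.

1327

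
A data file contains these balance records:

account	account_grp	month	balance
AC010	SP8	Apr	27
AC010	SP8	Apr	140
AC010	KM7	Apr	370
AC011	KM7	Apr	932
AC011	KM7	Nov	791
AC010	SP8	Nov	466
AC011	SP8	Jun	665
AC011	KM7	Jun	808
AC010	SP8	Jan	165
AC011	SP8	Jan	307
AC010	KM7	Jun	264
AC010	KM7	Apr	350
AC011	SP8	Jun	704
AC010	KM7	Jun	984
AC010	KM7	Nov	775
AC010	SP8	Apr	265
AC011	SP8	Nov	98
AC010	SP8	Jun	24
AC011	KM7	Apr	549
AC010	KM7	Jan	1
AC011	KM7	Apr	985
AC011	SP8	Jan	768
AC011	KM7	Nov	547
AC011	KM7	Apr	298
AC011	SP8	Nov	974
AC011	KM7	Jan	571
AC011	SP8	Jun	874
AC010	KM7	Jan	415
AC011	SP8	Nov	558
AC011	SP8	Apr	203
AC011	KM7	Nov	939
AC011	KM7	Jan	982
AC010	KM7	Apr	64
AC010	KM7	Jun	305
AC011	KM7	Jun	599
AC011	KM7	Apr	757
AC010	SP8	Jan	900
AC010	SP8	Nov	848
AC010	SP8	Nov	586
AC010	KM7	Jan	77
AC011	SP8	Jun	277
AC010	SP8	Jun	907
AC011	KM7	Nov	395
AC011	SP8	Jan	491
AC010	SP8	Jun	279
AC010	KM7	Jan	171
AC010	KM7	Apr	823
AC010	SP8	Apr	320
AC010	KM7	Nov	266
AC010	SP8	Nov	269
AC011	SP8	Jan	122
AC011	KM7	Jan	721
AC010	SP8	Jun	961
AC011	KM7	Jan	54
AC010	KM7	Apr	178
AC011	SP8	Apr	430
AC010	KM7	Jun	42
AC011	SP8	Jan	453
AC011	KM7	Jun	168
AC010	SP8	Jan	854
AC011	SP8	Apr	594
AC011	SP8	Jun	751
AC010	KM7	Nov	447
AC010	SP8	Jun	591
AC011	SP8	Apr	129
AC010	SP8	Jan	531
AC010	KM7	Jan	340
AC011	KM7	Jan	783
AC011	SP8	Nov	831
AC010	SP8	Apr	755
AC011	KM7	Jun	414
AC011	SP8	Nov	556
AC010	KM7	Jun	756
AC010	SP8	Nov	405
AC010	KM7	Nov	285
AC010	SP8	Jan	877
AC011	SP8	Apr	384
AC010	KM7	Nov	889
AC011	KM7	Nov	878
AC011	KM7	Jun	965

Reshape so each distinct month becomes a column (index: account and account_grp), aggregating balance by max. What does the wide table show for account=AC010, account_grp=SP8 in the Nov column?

848

Rows with account=AC010, account_grp=SP8 and month=Nov: balance values are 466, 848, 586, 269, 405.
max(466, 848, 586, 269, 405) = 848.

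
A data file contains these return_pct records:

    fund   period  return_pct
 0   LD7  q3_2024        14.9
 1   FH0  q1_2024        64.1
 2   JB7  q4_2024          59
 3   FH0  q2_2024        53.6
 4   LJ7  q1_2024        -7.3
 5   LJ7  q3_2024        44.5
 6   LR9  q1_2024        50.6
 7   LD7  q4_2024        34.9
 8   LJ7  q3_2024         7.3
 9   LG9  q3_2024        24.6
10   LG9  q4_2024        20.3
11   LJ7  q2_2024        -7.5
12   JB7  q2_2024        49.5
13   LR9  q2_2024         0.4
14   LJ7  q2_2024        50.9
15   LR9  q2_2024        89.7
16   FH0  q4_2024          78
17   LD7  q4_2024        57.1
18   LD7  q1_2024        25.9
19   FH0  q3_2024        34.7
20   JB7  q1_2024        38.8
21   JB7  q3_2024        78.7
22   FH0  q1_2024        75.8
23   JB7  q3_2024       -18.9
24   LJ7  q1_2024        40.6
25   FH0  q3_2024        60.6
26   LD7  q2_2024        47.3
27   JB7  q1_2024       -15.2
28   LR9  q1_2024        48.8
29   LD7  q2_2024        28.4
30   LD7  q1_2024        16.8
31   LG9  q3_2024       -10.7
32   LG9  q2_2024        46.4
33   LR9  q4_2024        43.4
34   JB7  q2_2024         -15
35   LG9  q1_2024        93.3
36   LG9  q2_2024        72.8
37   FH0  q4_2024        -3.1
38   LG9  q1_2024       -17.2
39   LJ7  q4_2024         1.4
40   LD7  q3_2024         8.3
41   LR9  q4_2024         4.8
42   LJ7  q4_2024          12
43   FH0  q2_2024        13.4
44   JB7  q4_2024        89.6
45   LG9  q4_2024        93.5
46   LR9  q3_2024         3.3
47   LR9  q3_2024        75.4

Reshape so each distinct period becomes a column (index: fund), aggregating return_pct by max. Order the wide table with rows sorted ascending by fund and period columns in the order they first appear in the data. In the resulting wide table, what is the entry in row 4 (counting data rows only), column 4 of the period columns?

72.8

With rows sorted ascending by fund, row 4 is fund=LG9. period columns in first-appearance order: q3_2024, q1_2024, q4_2024, q2_2024; column 4 is q2_2024.
Long rows with fund=LG9, period=q2_2024: max(46.4, 72.8) = 72.8.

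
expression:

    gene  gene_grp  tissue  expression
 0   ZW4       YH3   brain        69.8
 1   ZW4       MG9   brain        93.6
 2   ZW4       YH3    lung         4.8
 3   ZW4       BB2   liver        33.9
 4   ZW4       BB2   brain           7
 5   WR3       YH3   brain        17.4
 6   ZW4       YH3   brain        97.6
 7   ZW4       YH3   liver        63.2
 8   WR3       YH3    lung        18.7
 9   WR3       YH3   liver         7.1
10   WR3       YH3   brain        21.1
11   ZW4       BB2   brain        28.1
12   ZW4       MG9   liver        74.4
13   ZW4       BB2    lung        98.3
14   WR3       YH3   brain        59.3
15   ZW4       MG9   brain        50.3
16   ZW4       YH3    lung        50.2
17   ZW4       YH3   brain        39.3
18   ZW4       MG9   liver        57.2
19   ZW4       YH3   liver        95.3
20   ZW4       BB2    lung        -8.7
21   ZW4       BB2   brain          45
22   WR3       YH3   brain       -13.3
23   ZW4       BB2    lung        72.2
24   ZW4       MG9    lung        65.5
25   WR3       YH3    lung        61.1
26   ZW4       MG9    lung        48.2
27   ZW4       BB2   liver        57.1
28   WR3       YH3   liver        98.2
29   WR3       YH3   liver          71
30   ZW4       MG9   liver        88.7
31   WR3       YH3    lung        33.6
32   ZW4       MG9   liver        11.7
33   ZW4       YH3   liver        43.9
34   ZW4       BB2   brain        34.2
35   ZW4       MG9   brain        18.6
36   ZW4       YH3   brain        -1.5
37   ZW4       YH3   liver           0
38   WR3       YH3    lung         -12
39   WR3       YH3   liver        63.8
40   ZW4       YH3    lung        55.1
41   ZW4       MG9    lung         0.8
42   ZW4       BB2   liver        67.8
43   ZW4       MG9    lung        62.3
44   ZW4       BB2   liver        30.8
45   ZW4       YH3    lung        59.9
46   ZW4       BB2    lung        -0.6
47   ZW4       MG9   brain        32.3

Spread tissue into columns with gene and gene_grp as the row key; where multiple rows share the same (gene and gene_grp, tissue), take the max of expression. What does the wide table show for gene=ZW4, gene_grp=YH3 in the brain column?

97.6

Rows with gene=ZW4, gene_grp=YH3 and tissue=brain: expression values are 69.8, 97.6, 39.3, -1.5.
max(69.8, 97.6, 39.3, -1.5) = 97.6.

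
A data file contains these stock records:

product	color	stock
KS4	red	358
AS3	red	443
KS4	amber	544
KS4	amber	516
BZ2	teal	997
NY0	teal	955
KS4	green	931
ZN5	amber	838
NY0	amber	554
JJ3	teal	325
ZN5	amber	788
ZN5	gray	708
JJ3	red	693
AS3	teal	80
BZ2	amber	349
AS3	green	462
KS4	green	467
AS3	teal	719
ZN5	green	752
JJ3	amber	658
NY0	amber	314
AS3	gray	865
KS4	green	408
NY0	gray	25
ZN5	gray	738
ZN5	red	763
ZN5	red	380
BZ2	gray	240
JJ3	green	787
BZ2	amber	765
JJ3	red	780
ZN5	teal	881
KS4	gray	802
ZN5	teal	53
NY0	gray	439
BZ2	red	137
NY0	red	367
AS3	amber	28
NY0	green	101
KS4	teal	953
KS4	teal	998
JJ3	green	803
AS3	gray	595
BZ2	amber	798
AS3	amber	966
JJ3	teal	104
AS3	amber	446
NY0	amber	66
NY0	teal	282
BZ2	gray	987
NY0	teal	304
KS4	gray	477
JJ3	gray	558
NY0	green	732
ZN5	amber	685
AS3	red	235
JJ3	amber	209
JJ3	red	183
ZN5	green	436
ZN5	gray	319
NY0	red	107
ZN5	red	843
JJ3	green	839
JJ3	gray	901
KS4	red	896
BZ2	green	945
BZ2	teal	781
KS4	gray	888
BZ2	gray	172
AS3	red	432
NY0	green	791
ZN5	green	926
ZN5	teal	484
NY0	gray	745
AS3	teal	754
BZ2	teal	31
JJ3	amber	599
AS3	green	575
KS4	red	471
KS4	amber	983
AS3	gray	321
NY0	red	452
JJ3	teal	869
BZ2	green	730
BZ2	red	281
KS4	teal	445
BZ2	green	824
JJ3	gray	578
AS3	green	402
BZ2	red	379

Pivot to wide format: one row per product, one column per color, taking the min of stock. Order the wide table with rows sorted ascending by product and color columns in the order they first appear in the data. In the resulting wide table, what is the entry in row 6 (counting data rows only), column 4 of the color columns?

436

With rows sorted ascending by product, row 6 is product=ZN5. color columns in first-appearance order: red, amber, teal, green, gray; column 4 is green.
Long rows with product=ZN5, color=green: min(752, 436, 926) = 436.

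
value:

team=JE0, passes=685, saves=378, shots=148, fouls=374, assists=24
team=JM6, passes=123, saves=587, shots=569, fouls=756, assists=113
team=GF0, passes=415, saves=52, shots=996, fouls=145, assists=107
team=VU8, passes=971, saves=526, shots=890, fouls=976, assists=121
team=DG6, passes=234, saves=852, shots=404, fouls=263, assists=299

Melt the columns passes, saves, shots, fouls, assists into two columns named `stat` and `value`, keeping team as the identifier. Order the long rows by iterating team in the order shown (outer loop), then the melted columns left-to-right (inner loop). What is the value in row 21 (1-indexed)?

25 rows total (5 × 5). Row 21: index ⌊(21-1)/5⌋ = 4 into team → DG6; (21-1) mod 5 = 0 into the melted columns → passes.
So row 21 is (DG6, passes, 234); value = 234.

234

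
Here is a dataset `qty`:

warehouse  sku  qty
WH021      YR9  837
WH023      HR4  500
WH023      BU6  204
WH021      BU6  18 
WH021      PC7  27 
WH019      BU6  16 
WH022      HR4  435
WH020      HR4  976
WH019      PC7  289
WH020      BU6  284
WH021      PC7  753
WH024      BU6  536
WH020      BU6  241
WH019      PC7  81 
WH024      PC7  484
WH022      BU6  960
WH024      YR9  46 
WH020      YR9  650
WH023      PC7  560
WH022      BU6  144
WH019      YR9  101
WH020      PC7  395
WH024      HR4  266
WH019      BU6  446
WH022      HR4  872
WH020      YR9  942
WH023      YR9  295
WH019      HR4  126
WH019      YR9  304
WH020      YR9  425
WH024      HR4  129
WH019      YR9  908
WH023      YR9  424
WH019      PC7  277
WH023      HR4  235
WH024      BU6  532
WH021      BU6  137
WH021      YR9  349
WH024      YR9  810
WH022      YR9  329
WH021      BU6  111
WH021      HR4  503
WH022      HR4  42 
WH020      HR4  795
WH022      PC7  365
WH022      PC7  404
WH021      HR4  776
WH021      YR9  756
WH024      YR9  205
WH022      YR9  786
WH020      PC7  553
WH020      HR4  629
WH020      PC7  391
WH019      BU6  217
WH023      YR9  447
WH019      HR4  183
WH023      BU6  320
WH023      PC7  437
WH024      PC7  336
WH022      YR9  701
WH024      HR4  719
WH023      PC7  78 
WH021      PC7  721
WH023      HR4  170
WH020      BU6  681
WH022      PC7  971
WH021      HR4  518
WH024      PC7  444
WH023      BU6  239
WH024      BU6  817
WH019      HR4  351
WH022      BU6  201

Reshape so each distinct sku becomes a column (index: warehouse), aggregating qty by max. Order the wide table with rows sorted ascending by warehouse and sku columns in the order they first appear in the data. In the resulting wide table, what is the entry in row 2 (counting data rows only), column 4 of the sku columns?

553

With rows sorted ascending by warehouse, row 2 is warehouse=WH020. sku columns in first-appearance order: YR9, HR4, BU6, PC7; column 4 is PC7.
Long rows with warehouse=WH020, sku=PC7: max(395, 553, 391) = 553.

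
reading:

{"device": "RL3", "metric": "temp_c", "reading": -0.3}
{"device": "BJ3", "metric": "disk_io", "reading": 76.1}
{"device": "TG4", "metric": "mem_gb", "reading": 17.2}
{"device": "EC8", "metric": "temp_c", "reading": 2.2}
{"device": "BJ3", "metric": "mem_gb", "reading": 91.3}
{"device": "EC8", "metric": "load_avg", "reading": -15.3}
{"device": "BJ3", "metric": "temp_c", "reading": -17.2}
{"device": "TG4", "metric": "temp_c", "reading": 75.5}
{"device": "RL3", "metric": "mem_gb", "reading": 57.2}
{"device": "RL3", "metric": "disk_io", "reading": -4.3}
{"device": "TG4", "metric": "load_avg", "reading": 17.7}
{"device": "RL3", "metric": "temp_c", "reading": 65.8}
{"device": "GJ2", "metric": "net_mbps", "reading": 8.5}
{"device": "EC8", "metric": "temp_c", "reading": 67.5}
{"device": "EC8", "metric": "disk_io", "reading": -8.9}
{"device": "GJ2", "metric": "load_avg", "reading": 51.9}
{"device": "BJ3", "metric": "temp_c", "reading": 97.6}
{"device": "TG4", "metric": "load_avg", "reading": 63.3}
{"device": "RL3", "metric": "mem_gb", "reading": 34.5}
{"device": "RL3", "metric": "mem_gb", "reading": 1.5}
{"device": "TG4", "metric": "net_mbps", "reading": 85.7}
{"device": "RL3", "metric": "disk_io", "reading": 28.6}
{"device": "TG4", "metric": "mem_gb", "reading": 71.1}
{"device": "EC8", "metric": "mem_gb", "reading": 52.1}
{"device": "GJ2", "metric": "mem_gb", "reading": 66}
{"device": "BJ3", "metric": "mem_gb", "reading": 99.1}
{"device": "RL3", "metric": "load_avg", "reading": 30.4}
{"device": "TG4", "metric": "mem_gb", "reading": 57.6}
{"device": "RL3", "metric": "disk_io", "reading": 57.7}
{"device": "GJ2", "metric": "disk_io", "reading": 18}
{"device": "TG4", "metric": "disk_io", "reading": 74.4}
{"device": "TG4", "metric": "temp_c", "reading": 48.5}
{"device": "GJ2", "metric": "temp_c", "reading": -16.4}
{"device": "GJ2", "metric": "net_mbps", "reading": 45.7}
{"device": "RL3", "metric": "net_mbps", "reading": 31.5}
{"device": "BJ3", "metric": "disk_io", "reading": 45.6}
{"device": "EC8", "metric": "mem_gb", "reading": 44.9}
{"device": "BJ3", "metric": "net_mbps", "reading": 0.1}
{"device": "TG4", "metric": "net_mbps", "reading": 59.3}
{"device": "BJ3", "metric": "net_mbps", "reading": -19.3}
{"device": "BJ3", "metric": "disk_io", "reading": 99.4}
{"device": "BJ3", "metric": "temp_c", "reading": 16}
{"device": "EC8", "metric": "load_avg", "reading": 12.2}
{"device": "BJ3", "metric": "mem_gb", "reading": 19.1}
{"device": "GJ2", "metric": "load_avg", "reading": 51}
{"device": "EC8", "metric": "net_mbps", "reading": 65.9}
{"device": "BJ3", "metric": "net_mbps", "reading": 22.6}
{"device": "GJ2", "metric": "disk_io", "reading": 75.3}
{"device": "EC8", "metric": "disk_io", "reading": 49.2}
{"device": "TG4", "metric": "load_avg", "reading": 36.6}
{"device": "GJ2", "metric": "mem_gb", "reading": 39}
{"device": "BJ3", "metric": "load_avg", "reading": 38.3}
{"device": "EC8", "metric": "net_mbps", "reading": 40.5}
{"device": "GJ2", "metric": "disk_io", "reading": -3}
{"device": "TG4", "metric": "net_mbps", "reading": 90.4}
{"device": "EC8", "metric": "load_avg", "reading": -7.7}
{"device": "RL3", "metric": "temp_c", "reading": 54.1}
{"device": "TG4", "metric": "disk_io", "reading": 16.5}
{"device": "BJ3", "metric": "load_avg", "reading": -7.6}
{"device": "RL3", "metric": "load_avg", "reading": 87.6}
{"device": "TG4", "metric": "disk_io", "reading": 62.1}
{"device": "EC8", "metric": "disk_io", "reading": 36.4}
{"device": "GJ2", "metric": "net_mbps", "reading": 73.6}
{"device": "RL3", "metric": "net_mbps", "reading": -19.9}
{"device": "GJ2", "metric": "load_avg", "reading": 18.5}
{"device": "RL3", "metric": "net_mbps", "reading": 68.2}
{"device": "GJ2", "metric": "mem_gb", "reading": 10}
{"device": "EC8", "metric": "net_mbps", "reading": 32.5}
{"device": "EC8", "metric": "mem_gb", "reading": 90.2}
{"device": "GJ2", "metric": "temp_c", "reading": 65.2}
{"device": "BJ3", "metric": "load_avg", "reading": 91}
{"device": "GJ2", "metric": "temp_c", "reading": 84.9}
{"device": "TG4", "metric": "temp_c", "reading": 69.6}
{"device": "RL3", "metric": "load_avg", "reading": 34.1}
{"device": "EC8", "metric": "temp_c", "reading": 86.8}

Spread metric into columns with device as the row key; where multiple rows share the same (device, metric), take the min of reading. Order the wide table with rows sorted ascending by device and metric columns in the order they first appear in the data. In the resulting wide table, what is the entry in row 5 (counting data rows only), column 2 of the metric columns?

With rows sorted ascending by device, row 5 is device=TG4. metric columns in first-appearance order: temp_c, disk_io, mem_gb, load_avg, net_mbps; column 2 is disk_io.
Long rows with device=TG4, metric=disk_io: min(74.4, 16.5, 62.1) = 16.5.

16.5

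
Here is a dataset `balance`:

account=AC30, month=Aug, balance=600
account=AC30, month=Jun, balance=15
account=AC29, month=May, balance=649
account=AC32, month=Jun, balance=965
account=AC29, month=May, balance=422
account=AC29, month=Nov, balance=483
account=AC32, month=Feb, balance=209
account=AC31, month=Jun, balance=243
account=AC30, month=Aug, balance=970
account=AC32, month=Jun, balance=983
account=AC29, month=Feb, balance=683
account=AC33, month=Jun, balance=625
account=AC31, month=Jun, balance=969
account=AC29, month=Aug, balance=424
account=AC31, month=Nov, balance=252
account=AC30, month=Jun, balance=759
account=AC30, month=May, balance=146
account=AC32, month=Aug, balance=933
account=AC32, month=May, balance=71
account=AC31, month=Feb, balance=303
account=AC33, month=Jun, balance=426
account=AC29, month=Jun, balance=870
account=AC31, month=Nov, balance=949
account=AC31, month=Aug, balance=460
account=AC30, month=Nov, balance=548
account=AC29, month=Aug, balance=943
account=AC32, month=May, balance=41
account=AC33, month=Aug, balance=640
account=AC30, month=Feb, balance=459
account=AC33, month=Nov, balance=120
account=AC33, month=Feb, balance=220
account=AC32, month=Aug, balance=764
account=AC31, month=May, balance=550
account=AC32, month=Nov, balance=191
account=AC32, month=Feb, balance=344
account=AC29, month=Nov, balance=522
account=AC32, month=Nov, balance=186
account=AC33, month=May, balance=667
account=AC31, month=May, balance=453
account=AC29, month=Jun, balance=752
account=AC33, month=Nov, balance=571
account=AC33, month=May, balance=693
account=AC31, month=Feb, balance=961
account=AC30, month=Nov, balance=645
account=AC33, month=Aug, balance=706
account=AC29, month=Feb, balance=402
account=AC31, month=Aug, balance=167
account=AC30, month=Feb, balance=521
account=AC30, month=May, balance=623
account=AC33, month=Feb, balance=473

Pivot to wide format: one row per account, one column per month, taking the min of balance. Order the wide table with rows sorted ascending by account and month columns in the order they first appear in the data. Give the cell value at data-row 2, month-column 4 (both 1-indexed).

With rows sorted ascending by account, row 2 is account=AC30. month columns in first-appearance order: Aug, Jun, May, Nov, Feb; column 4 is Nov.
Long rows with account=AC30, month=Nov: min(548, 645) = 548.

548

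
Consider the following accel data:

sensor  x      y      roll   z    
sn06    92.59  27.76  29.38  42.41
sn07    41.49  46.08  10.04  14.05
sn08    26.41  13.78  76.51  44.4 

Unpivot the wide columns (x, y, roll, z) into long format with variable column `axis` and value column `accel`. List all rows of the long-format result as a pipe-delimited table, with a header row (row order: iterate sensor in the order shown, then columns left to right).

| sensor | axis | accel |
| sn06 | x | 92.59 |
| sn06 | y | 27.76 |
| sn06 | roll | 29.38 |
| sn06 | z | 42.41 |
| sn07 | x | 41.49 |
| sn07 | y | 46.08 |
| sn07 | roll | 10.04 |
| sn07 | z | 14.05 |
| sn08 | x | 26.41 |
| sn08 | y | 13.78 |
| sn08 | roll | 76.51 |
| sn08 | z | 44.4 |

Each (sensor, column) pair becomes one row: 3 × 4 = 12 rows.
For example, (sn06, x) → accel=92.59.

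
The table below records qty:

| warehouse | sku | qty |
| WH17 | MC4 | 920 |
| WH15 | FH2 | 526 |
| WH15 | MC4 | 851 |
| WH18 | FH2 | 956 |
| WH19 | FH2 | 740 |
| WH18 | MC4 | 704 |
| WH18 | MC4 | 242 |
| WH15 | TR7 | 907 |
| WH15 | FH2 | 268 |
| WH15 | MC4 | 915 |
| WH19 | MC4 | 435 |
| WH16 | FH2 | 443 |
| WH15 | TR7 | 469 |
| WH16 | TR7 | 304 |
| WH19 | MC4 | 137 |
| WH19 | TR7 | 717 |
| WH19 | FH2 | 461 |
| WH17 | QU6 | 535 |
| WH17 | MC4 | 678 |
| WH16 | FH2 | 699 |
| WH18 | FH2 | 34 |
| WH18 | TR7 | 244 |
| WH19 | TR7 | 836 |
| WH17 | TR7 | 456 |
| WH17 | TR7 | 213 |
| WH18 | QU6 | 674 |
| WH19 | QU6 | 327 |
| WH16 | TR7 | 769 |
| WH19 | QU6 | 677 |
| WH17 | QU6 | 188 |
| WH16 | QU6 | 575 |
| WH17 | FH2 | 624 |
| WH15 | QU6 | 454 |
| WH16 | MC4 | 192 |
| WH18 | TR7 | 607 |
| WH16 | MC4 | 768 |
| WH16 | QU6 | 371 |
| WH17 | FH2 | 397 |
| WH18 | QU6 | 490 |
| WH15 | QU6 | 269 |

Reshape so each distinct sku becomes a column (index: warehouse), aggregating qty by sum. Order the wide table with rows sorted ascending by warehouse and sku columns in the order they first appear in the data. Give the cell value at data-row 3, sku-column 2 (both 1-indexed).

1021

With rows sorted ascending by warehouse, row 3 is warehouse=WH17. sku columns in first-appearance order: MC4, FH2, TR7, QU6; column 2 is FH2.
Long rows with warehouse=WH17, sku=FH2: 624 + 397 = 1021.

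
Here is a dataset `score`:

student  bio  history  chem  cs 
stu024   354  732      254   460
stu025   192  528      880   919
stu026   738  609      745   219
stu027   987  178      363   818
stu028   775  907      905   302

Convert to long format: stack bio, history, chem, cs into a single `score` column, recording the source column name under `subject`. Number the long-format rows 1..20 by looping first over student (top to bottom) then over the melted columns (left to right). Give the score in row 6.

528

20 rows total (5 × 4). Row 6: index ⌊(6-1)/4⌋ = 1 into student → stu025; (6-1) mod 4 = 1 into the melted columns → history.
So row 6 is (stu025, history, 528); score = 528.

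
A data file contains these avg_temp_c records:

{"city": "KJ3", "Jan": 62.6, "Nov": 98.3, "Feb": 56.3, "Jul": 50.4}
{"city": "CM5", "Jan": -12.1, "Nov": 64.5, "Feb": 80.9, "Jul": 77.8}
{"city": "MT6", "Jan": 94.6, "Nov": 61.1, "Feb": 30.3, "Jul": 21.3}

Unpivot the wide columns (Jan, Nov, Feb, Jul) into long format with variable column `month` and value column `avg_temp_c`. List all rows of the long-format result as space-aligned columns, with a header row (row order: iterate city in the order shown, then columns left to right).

Each (city, column) pair becomes one row: 3 × 4 = 12 rows.
For example, (KJ3, Jan) → avg_temp_c=62.6.

city  month  avg_temp_c
KJ3   Jan    62.6      
KJ3   Nov    98.3      
KJ3   Feb    56.3      
KJ3   Jul    50.4      
CM5   Jan    -12.1     
CM5   Nov    64.5      
CM5   Feb    80.9      
CM5   Jul    77.8      
MT6   Jan    94.6      
MT6   Nov    61.1      
MT6   Feb    30.3      
MT6   Jul    21.3      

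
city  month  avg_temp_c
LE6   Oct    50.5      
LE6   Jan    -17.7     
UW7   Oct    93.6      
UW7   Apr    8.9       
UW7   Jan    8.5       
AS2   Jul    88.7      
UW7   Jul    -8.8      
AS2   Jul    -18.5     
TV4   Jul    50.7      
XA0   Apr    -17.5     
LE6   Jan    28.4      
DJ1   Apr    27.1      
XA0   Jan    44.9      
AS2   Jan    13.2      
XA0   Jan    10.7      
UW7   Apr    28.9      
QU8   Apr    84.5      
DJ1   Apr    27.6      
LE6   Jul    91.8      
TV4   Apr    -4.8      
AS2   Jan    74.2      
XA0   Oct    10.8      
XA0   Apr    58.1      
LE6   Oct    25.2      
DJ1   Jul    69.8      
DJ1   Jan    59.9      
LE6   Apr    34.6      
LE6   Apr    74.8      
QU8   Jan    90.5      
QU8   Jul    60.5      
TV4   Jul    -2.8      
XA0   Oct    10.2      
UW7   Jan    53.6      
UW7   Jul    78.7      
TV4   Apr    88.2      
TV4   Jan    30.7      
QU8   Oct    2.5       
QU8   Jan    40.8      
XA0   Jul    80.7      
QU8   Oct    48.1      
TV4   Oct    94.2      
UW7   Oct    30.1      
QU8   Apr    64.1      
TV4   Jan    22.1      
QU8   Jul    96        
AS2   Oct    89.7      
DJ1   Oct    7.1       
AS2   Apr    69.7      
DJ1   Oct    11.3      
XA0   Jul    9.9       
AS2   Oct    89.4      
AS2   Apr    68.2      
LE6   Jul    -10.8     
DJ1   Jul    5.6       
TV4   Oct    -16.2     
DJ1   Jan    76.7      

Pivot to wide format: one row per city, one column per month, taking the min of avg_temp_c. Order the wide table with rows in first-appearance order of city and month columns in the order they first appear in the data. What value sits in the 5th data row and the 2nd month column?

With rows in first-appearance order of city, row 5 is city=XA0. month columns in first-appearance order: Oct, Jan, Apr, Jul; column 2 is Jan.
Long rows with city=XA0, month=Jan: min(44.9, 10.7) = 10.7.

10.7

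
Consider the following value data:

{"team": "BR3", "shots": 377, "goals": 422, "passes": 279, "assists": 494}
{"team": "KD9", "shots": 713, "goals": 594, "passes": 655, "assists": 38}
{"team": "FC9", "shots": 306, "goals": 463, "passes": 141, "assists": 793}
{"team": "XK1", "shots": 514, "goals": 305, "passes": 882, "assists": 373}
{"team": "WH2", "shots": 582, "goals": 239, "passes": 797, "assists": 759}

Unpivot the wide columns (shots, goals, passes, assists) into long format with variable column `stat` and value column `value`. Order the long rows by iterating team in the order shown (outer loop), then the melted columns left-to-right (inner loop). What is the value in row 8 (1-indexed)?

20 rows total (5 × 4). Row 8: index ⌊(8-1)/4⌋ = 1 into team → KD9; (8-1) mod 4 = 3 into the melted columns → assists.
So row 8 is (KD9, assists, 38); value = 38.

38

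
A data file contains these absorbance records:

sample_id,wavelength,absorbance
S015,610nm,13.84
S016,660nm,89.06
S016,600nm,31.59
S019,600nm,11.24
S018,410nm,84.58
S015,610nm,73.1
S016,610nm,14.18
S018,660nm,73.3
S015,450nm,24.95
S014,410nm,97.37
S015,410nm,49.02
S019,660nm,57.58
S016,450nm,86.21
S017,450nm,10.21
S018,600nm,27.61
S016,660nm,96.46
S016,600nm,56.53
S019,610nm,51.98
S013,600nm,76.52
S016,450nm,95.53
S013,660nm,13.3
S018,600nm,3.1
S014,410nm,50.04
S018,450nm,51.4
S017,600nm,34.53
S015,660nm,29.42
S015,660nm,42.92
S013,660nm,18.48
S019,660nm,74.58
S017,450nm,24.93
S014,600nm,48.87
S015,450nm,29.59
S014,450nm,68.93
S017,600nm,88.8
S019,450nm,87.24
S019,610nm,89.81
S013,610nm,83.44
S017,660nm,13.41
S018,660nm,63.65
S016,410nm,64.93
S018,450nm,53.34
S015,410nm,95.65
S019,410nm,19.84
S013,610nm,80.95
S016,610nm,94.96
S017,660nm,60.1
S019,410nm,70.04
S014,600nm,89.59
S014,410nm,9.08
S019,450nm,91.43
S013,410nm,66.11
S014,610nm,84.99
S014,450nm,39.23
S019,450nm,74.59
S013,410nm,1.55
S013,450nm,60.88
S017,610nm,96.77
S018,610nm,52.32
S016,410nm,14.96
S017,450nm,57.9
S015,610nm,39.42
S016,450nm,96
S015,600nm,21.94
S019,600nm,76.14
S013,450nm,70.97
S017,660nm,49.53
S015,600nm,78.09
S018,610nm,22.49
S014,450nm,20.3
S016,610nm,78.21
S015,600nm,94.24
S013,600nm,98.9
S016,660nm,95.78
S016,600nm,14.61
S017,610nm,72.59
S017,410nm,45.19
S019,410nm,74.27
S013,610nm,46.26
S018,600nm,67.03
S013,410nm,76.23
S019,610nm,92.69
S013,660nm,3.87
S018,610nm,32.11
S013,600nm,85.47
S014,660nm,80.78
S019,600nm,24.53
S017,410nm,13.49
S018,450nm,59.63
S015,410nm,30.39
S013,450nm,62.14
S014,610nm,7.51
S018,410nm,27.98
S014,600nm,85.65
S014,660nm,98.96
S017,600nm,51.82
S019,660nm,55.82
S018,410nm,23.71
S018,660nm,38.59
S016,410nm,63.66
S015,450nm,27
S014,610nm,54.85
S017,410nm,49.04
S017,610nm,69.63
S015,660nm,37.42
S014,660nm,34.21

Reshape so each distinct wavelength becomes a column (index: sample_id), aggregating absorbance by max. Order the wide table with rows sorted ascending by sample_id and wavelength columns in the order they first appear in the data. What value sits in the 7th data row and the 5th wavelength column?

With rows sorted ascending by sample_id, row 7 is sample_id=S019. wavelength columns in first-appearance order: 610nm, 660nm, 600nm, 410nm, 450nm; column 5 is 450nm.
Long rows with sample_id=S019, wavelength=450nm: max(87.24, 91.43, 74.59) = 91.43.

91.43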